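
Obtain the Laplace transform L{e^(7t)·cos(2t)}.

L{e^(at)·cos(ωt)} = (s-a)/((s-a)² + ω²), so L{e^(7t)·cos(2t)} = (s-7)/((s-7)² + 4)

Final answer: (s-7)/((s-7)² + 4)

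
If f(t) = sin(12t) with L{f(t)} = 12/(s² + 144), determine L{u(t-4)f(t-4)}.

Time shift theorem: L{u(t-a)f(t-a)} = e^(-as)F(s). Here a=4, F(s) = 12/(s² + 144), so L{u(t-4)f(t-4)} = e^(-4s)·12/(s² + 144)

Final answer: e^(-4s)·12/(s² + 144)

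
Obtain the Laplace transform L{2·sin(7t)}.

L{sin(ωt)} = ω/(s² + ω²), so L{sin(7t)} = 7/(s² + 49). Then L{2·sin(7t)} = 2·7/(s² + 49) = 14/(s² + 49)

Final answer: 14/(s² + 49)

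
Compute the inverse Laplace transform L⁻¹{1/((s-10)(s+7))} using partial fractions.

Decompose: A/(s-10) + B/(s+7). A = 1/17, B = -1/17. f(t) = (e^(10t) - e^(-7t))/17

Final answer: (e^(10t) - e^(-7t))/17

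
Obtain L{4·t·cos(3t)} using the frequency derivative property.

L{cos(3t)} = s/(s² + 9). Derivative: d/ds[s/(s² + 9)] = [(s² + 9) - s·2s]/(s² + 9)² = (9 - s²)/(s² + 9)². So L{t·cos(3t)} = -F'(s) = (s² - 9)/(s² + 9)². Then L{4·t·cos(3t)} = 4·(s² - 9)/(s² + 9)²

Final answer: 4·(s² - 9)/(s² + 9)²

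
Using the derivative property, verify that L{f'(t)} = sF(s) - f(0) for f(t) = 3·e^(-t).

f'(t) = -3e^(-t). Direct: L{f'(t)} = -3/(s+1). Property: s·3/(s+1) - 3 = (3s - 3(s+1))/(s+1) = -3/(s+1). ✓

Final answer: -3/(s+1)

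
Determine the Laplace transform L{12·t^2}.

L{t^n} = n!/s^(n+1), so L{t^2} = 2/s^3. Then L{12·t^2} = 12·2/s^3 = 24/s^3

Final answer: 24/s^3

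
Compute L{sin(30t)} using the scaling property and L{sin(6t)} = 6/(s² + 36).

Using L{f(at)} = (1/a)F(s/a) with a=5: L{sin(30t)} = (1/5) · 6/((s/5)² + 36) = (1/5) · 6·25/(s² + 900) = 30/(s² + 900)

Final answer: 30/(s² + 900)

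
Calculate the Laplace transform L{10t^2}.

L{10t^2} = 10 · L{t^2} = 10 · 2/s^3 = 20/s^3

Final answer: 20/s^3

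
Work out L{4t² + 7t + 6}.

L{4t² + 7t + 6} = 4·2/s³ + 7/s² + 6/s = 8/s³ + 7/s² + 6/s

Final answer: 8/s³ + 7/s² + 6/s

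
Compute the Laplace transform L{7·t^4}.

L{t^n} = n!/s^(n+1), so L{t^4} = 24/s^5. Then L{7·t^4} = 7·24/s^5 = 168/s^5

Final answer: 168/s^5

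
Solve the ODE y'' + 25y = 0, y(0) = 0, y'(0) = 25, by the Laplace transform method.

L{y''} + 25L{y} = 0. s²Y - 0 - 25 + 25Y = 0. Y(s² + 25) = 25. Y = (25)/(s² + 25). Inverting: y(t) = 5sin(5t)

Final answer: y(t) = 5sin(5t)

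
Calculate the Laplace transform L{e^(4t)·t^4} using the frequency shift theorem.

L{e^(at)·t^n} = n!/(s-a)^(n+1), so L{e^(4t)·t^4} = 24/(s-4)^5

Final answer: 24/(s-4)^5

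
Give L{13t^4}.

L{t^n} = n!/s^(n+1). So L{13t^4} = 13·4!/s^5 = 312/s^5

Final answer: 312/s^5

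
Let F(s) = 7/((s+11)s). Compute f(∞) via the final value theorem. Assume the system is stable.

f(∞) = lim_{s→0} sF(s) = lim_{s→0} 7/(s+11) = 7/11

Final answer: 7/11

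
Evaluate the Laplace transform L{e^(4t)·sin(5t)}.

L{e^(at)·sin(ωt)} = ω/((s-a)² + ω²), so L{e^(4t)·sin(5t)} = 5/((s-4)² + 25)

Final answer: 5/((s-4)² + 25)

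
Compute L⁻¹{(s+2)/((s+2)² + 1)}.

Using frequency shift: L⁻¹{(s-a)/((s-a)² + b²)} = e^(at)cos(bt). Here a=-2, b=1

Final answer: e^(-2t)·cos(t)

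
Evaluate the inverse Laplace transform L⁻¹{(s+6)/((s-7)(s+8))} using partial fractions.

Using partial fractions, f(t) = (13e^(7t) + 2e^(-8t))/15

Final answer: (13e^(7t) + 2e^(-8t))/15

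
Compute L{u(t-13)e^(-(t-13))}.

u(t-a)f(t-a) with f(t)=e^(-t). L{e^(-t)} = 1/(s+1). By time shift: e^(-13s)/(s+1)

Final answer: e^(-13s)/(s+1)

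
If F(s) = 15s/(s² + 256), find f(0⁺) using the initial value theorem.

f(0⁺) = lim_{s→∞} s·15s/(s² + 256) = lim_{s→∞} 15s²/(s² + 256) = 15

Final answer: 15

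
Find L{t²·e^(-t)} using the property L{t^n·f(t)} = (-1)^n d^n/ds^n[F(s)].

L{e^(-t)} = 1/(s+1). d/ds[1/(s+1)] = -1/(s+1)². d²/ds²[1/(s+1)] = 2/(s+1)³. So L{t²·e^(-t)} = (-1)² · 2/(s+1)³ = 2/(s+1)³

Final answer: 2/(s+1)³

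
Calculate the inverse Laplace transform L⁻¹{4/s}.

L⁻¹{c/s} = c, so L⁻¹{4/s} = 4

Final answer: 4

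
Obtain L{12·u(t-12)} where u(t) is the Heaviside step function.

L{u(t-a)} = e^(-as)/s. Here a=12, so L{u(t-12)} = e^(-12s)/s, and L{12·u(t-12)} = 12·e^(-12s)/s

Final answer: 12·e^(-12s)/s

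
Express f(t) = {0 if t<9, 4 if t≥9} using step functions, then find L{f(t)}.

f(t) = 4·u(t-9). L{u(t-9)} = e^(-9s)/s, so L{f(t)} = 4·e^(-9s)/s

Final answer: 4·e^(-9s)/s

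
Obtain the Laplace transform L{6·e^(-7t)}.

L{e^(at)} = 1/(s-a), so L{e^(-7t)} = 1/(s+7). Then L{6·e^(-7t)} = 6/(s+7)

Final answer: 6/(s+7)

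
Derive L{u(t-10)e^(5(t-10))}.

u(t-a)f(t-a) with f(t)=e^(5t). L{e^(5t)} = 1/(s-5). By time shift: e^(-10s)/(s-5)

Final answer: e^(-10s)/(s-5)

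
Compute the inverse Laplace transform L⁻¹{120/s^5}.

L⁻¹{n!/s^(n+1)} = t^n with n=4. So L⁻¹{24/s^5} = t^4, and L⁻¹{120/s^5} = (120/24)·t^4 = 5·t^4

Final answer: 5·t^4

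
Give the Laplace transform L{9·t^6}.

L{t^n} = n!/s^(n+1), so L{t^6} = 720/s^7. Then L{9·t^6} = 9·720/s^7 = 6480/s^7

Final answer: 6480/s^7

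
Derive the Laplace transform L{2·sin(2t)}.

L{sin(ωt)} = ω/(s² + ω²), so L{sin(2t)} = 2/(s² + 4). Then L{2·sin(2t)} = 2·2/(s² + 4) = 4/(s² + 4)

Final answer: 4/(s² + 4)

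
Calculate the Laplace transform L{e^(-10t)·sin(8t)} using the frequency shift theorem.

Frequency shift: L{e^(at)f(t)} = F(s-a). L{e^(-10t)·sin(8t)} = 8/((s+10)² + 64)

Final answer: 8/((s+10)² + 64)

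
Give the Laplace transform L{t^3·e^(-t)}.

L{t^n·e^(at)} = n!/(s-a)^(n+1), so L{t^3·e^(-t)} = 6/(s+1)^4

Final answer: 6/(s+1)^4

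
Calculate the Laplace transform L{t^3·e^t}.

L{t^n·e^(at)} = n!/(s-a)^(n+1), so L{t^3·e^t} = 6/(s-1)^4

Final answer: 6/(s-1)^4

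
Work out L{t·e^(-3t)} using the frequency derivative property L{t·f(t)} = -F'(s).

L{e^(-3t)} = 1/(s+3). By frequency derivative: L{t·e^(-3t)} = -d/ds[1/(s+3)] = -(-1)/(s+3)² = 1/(s+3)²

Final answer: 1/(s+3)²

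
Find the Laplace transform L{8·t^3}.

L{t^n} = n!/s^(n+1), so L{t^3} = 6/s^4. Then L{8·t^3} = 8·6/s^4 = 48/s^4

Final answer: 48/s^4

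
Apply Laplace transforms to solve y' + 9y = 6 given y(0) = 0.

sY + 9Y = 6/s. Y = 6/(s(s+9)). Partial fractions: Y = 2/3/s - 2/3/(s+9)

Final answer: y(t) = 2/3(1 - e^(-9t))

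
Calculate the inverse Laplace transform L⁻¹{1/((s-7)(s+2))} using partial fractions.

Decompose: A/(s-7) + B/(s+2). A = 1/9, B = -1/9. f(t) = (e^(7t) - e^(-2t))/9

Final answer: (e^(7t) - e^(-2t))/9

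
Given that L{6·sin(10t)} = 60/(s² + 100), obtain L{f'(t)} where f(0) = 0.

L{f'(t)} = s·F(s) - f(0) = s·60/(s² + 100) - 0 = 60s/(s² + 100)

Final answer: 60s/(s² + 100)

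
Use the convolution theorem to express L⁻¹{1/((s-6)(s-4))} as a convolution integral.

1/((s-6)(s-4)) = (1/(s-6))·(1/(s-4)) = L{e^(6t)}·L{e^(4t)}. So f(t) = e^(6t)*e^(4t) = ∫₀ᵗ e^(6τ)·e^(4(t-τ)) dτ

Final answer: ∫₀ᵗ e^(6τ)·e^(4(t-τ)) dτ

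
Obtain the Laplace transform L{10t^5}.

L{10t^5} = 10 · L{t^5} = 10 · 120/s^6 = 1200/s^6

Final answer: 1200/s^6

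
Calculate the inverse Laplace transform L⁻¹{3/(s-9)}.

L⁻¹{1/(s-a)} = e^(at), so L⁻¹{1/(s-9)} = e^(9t), and L⁻¹{3/(s-9)} = 3·e^(9t)

Final answer: 3·e^(9t)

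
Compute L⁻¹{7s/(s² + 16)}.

This is the form c·s/(s² + a²) with a = 4, c = 7. L⁻¹ = 7·cos(4t)

Final answer: 7·cos(4t)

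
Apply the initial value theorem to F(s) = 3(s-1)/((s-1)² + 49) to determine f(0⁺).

f(0⁺) = lim_{s→∞} sF(s) = lim_{s→∞} 3s(s-1)/((s-1)² + 49) = 3

Final answer: 3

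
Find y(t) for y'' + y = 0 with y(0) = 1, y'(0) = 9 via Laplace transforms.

L{y''} + 1L{y} = 0. s²Y - s - 9 + Y = 0. Y(s² + 1) = s + 9. Y = (s + 9)/(s² + 1). Inverting: y(t) = cos(t) + 9sin(t)

Final answer: y(t) = cos(t) + 9sin(t)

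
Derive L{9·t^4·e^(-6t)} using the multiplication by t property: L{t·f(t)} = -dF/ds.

Using L{t^n·e^(at)} = n!/(s-a)^(n+1), L{t^4·e^(-6t)} = 24/(s+6)^5, so L{9·t^4·e^(-6t)} = 9·24/(s+6)^5 = 216/(s+6)^5

Final answer: 216/(s+6)^5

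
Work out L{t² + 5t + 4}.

L{t² + 5t + 4} = 2/s³ + 5/s² + 4/s = 2/s³ + 5/s² + 4/s

Final answer: 2/s³ + 5/s² + 4/s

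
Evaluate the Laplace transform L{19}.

L{19} = 19 · L{1} = 19/s

Final answer: 19/s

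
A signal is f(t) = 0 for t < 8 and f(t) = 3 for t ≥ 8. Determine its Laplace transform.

f(t) = 3·u(t-8). L{u(t-8)} = e^(-8s)/s, so L{f(t)} = 3·e^(-8s)/s

Final answer: 3·e^(-8s)/s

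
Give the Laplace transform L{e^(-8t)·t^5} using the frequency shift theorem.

L{e^(at)·t^n} = n!/(s-a)^(n+1), so L{e^(-8t)·t^5} = 120/(s+8)^6

Final answer: 120/(s+8)^6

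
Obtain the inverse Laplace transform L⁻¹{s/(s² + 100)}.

L⁻¹{s/(s² + 100)} = cos(10t)

Final answer: cos(10t)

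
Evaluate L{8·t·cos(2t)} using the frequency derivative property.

L{cos(2t)} = s/(s² + 4). Derivative: d/ds[s/(s² + 4)] = [(s² + 4) - s·2s]/(s² + 4)² = (4 - s²)/(s² + 4)². So L{t·cos(2t)} = -F'(s) = (s² - 4)/(s² + 4)². Then L{8·t·cos(2t)} = 8·(s² - 4)/(s² + 4)²

Final answer: 8·(s² - 4)/(s² + 4)²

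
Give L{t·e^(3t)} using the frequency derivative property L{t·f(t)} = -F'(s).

L{e^(3t)} = 1/(s-3). By frequency derivative: L{t·e^(3t)} = -d/ds[1/(s-3)] = -(-1)/(s-3)² = 1/(s-3)²

Final answer: 1/(s-3)²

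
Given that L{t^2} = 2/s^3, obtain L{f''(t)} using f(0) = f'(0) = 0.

L{f''(t)} = s²F(s) - sf(0) - f'(0) = s²·2/s^3 - 0 - 0 = 2/s

Final answer: 2/s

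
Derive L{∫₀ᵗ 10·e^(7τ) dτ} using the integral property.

L{∫₀ᵗ f(τ)dτ} = F(s)/s with F(s) = 10/(s-7), so L{∫₀ᵗ 10·e^(7τ) dτ} = 10/(s(s-7))

Final answer: 10/(s(s-7))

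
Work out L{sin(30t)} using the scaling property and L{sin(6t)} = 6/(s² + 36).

Using L{f(at)} = (1/a)F(s/a) with a=5: L{sin(30t)} = (1/5) · 6/((s/5)² + 36) = (1/5) · 6·25/(s² + 900) = 30/(s² + 900)

Final answer: 30/(s² + 900)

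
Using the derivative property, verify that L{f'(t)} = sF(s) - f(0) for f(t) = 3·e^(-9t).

f'(t) = -27e^(-9t). Direct: L{f'(t)} = -27/(s+9). Property: s·3/(s+9) - 3 = (3s - 3(s+9))/(s+9) = -27/(s+9). ✓

Final answer: -27/(s+9)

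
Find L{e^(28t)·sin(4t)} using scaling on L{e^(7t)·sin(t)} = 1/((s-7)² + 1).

Scaling with a=4: L{e^(28t)·sin(4t)} = (1/4) · 1/((s/4-7)² + 1). Simplifying: 4/((s-28)² + 16)

Final answer: 4/((s-28)² + 16)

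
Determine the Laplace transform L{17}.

L{17} = 17 · L{1} = 17/s

Final answer: 17/s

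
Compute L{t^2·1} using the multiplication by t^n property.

L{1} = 1/s. d^1/ds^1[1/s] = -1/s². d^2/ds^2[1/s] = 2/s^3. So L{t^2} = (-1)^{2}·2/s^3 = 2/s^3

Final answer: 2/s^3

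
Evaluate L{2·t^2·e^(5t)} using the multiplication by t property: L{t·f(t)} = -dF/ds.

Using L{t^n·e^(at)} = n!/(s-a)^(n+1), L{t^2·e^(5t)} = 2/(s-5)^3, so L{2·t^2·e^(5t)} = 2·2/(s-5)^3 = 4/(s-5)^3

Final answer: 4/(s-5)^3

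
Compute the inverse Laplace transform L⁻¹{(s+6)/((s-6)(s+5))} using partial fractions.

Using partial fractions, f(t) = (12e^(6t) - e^(-5t))/11

Final answer: (12e^(6t) - e^(-5t))/11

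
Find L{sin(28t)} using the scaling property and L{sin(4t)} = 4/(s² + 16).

Using L{f(at)} = (1/a)F(s/a) with a=7: L{sin(28t)} = (1/7) · 4/((s/7)² + 16) = (1/7) · 4·49/(s² + 784) = 28/(s² + 784)

Final answer: 28/(s² + 784)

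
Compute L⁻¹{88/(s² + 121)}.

This is the form c·a/(s² + a²) with a = 11, c = 8. L⁻¹ = 8·sin(11t)

Final answer: 8·sin(11t)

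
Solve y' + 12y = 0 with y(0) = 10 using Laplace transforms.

L{y'} + 12L{y} = 0. sY - 10 + 12Y = 0. Y(s+12) = 10. Y = 10/(s+12)

Final answer: y(t) = 10e^(-12t)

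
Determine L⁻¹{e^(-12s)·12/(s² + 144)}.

L⁻¹{12/(s² + 144)} = sin(12t). By the time shift theorem, L⁻¹{e^(-as)F(s)} = u(t-a)f(t-a) with a=12, so L⁻¹{e^(-12s)·12/(s² + 144)} = u(t-12)·sin(12(t-12))

Final answer: u(t-12)·sin(12(t-12))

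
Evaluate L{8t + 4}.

L{8t + 4} = 8·L{t} + 4·L{1} = 8/s² + 4/s

Final answer: 8/s² + 4/s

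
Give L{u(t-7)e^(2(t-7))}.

u(t-a)f(t-a) with f(t)=e^(2t). L{e^(2t)} = 1/(s-2). By time shift: e^(-7s)/(s-2)

Final answer: e^(-7s)/(s-2)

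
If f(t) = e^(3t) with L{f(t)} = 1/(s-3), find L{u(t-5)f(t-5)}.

Time shift theorem: L{u(t-a)f(t-a)} = e^(-as)F(s). Here a=5, F(s) = 1/(s-3), so L{u(t-5)f(t-5)} = e^(-5s)·1/(s-3)

Final answer: e^(-5s)·1/(s-3)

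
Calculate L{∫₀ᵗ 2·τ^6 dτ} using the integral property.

L{∫₀ᵗ f(τ)dτ} = F(s)/s with f(t) = 2t^6. F(s) = 1440/s^7, so L{∫₀ᵗ 2·τ^6 dτ} = (1440/s^7)/s = 1440/s^8. (Check: ∫₀ᵗ 2·τ^6 dτ = 2t^7/7.)

Final answer: 1440/s^8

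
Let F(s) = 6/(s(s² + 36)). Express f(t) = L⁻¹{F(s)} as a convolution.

6/(s(s² + 36)) = (1/s)·(6/(s² + 36)) = L{1}·L{sin(6t)}. So f(t) = 1*(sin(6t)) = ∫₀ᵗ sin(6τ) dτ

Final answer: ∫₀ᵗ sin(6τ) dτ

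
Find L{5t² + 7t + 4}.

L{5t² + 7t + 4} = 5·2/s³ + 7/s² + 4/s = 10/s³ + 7/s² + 4/s

Final answer: 10/s³ + 7/s² + 4/s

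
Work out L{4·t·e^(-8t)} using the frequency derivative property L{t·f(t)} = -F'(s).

L{e^(-8t)} = 1/(s+8). By frequency derivative: L{t·e^(-8t)} = -d/ds[1/(s+8)] = -(-1)/(s+8)² = 1/(s+8)². Then L{4·t·e^(-8t)} = 4·1/(s+8)² = 4/(s+8)²

Final answer: 4/(s+8)²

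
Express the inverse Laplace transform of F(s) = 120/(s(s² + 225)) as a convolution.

120/(s(s² + 225)) = (1/s)·(120/(s² + 225)) = L{1}·L{8·sin(15t)}. So f(t) = 1*(8·sin(15t)) = ∫₀ᵗ 8·sin(15τ) dτ

Final answer: ∫₀ᵗ 8·sin(15τ) dτ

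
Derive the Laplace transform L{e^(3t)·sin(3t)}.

L{e^(at)·sin(ωt)} = ω/((s-a)² + ω²), so L{e^(3t)·sin(3t)} = 3/((s-3)² + 9)

Final answer: 3/((s-3)² + 9)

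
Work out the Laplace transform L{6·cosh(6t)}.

L{cosh(ωt)} = s/(s² - ω²), so L{cosh(6t)} = s/(s² - 36). Then L{6·cosh(6t)} = 6·s/(s² - 36) = 6s/(s² - 36)

Final answer: 6s/(s² - 36)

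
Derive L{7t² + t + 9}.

L{7t² + t + 9} = 7·2/s³ + 1/s² + 9/s = 14/s³ + 1/s² + 9/s

Final answer: 14/s³ + 1/s² + 9/s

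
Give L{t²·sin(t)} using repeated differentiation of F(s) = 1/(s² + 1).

F(s) = 1/(s² + 1). F'(s) = -2s/(s² + 1)². F''(s) = -2(1 - 3s²)/(s² + 1)³ = (6s² - 2)/(s² + 1)³. So L{t²·sin(t)} = (-1)² F''(s) = (6s² - 2)/(s² + 1)³

Final answer: (6s² - 2)/(s² + 1)³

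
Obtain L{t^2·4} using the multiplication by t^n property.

L{4} = 4/s. d^1/ds^1[1/s] = -1/s². d^2/ds^2[1/s] = 2/s^3. So L{t^2} = (-1)^{2}·2/s^3 = 2/s^3. Then L{t^2·4} = 4·2/s^3 = 8/s^3

Final answer: 8/s^3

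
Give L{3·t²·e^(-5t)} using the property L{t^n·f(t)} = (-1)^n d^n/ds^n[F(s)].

L{e^(-5t)} = 1/(s+5). d/ds[1/(s+5)] = -1/(s+5)². d²/ds²[1/(s+5)] = 2/(s+5)³. So L{t²·e^(-5t)} = (-1)² · 2/(s+5)³ = 2/(s+5)³. Then L{3·t²·e^(-5t)} = 3·2/(s+5)³ = 6/(s+5)³

Final answer: 6/(s+5)³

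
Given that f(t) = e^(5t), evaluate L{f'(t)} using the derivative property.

f(0) = 1, F(s) = 1/(s-5). L{f'(t)} = s·F(s) - f(0) = s/(s-5) - 1 = (s - (s-5))/(s-5) = 5/(s-5)

Final answer: 5/(s-5)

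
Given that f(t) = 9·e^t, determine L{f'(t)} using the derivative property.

f(0) = 9, F(s) = 9/(s-1). L{f'(t)} = s·F(s) - f(0) = 9s/(s-1) - 9 = (9s - 9(s-1))/(s-1) = 9/(s-1)

Final answer: 9/(s-1)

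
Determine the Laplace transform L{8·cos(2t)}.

L{cos(ωt)} = s/(s² + ω²), so L{cos(2t)} = s/(s² + 4). Then L{8·cos(2t)} = 8·s/(s² + 4) = 8s/(s² + 4)

Final answer: 8s/(s² + 4)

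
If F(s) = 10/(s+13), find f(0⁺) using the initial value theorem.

f(0⁺) = lim_{s→∞} s·10/(s+13) = lim_{s→∞} 10s/(s+13) = 10

Final answer: 10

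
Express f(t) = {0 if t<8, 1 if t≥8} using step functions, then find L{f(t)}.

f(t) = u(t-8). L{u(t-8)} = e^(-8s)/s, so L{f(t)} = e^(-8s)/s

Final answer: e^(-8s)/s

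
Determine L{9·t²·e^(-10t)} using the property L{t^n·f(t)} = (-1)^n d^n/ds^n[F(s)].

L{e^(-10t)} = 1/(s+10). d/ds[1/(s+10)] = -1/(s+10)². d²/ds²[1/(s+10)] = 2/(s+10)³. So L{t²·e^(-10t)} = (-1)² · 2/(s+10)³ = 2/(s+10)³. Then L{9·t²·e^(-10t)} = 9·2/(s+10)³ = 18/(s+10)³

Final answer: 18/(s+10)³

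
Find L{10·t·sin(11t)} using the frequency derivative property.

L{sin(11t)} = 11/(s² + 121). By L{t·f(t)} = -F'(s): -d/ds[11/(s² + 121)] = -(11)·(-2s)/(s² + 121)² = 22s/(s² + 121)². Then L{10·t·sin(11t)} = 10·22s/(s² + 121)² = 220s/(s² + 121)²

Final answer: 220s/(s² + 121)²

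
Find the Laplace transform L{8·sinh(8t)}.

L{sinh(ωt)} = ω/(s² - ω²), so L{sinh(8t)} = 8/(s² - 64). Then L{8·sinh(8t)} = 8·8/(s² - 64) = 64/(s² - 64)

Final answer: 64/(s² - 64)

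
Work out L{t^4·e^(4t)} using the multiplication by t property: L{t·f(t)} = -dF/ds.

Using L{t^n·e^(at)} = n!/(s-a)^(n+1), L{t^4·e^(4t)} = 24/(s-4)^5

Final answer: 24/(s-4)^5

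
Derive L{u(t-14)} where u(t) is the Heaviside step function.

L{u(t-a)} = e^(-as)/s. Here a=14, so L{u(t-14)} = e^(-14s)/s

Final answer: e^(-14s)/s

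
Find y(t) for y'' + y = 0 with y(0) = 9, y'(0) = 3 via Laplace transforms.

L{y''} + 1L{y} = 0. s²Y - 9s - 3 + Y = 0. Y(s² + 1) = 9s + 3. Y = (9s + 3)/(s² + 1). Inverting: y(t) = 9cos(t) + 3sin(t)

Final answer: y(t) = 9cos(t) + 3sin(t)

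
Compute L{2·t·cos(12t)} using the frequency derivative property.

L{cos(12t)} = s/(s² + 144). Derivative: d/ds[s/(s² + 144)] = [(s² + 144) - s·2s]/(s² + 144)² = (144 - s²)/(s² + 144)². So L{t·cos(12t)} = -F'(s) = (s² - 144)/(s² + 144)². Then L{2·t·cos(12t)} = 2·(s² - 144)/(s² + 144)²

Final answer: 2·(s² - 144)/(s² + 144)²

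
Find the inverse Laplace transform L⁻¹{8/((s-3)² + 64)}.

Using frequency shift, L⁻¹{8/((s-3)² + 64)} = e^(3t)·sin(8t)

Final answer: e^(3t)·sin(8t)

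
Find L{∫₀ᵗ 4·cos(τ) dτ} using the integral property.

L{∫₀ᵗ f(τ)dτ} = F(s)/s with F(s) = 4s/(s² + 1), so the result is (4s/(s² + 1))/s = 4/(s² + 1)

Final answer: 4/(s² + 1)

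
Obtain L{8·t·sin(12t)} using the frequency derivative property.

L{sin(12t)} = 12/(s² + 144). By L{t·f(t)} = -F'(s): -d/ds[12/(s² + 144)] = -(12)·(-2s)/(s² + 144)² = 24s/(s² + 144)². Then L{8·t·sin(12t)} = 8·24s/(s² + 144)² = 192s/(s² + 144)²

Final answer: 192s/(s² + 144)²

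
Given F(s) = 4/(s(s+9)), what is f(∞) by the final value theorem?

f(∞) = lim_{s→0} s·4/(s(s+9)) = lim_{s→0} 4/(s+9) = 4/9 = 4/9

Final answer: 4/9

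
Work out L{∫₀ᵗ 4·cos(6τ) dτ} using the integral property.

L{∫₀ᵗ f(τ)dτ} = F(s)/s with F(s) = 4s/(s² + 36), so the result is (4s/(s² + 36))/s = 4/(s² + 36)

Final answer: 4/(s² + 36)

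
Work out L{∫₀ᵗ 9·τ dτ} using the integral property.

L{∫₀ᵗ f(τ)dτ} = F(s)/s with f(t) = 9t. F(s) = 9/s^2, so L{∫₀ᵗ 9·τ dτ} = (9/s^2)/s = 9/s^3. (Check: ∫₀ᵗ 9·τ dτ = 9t^2/2.)

Final answer: 9/s^3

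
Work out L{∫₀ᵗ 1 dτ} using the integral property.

L{∫₀ᵗ f(τ)dτ} = F(s)/s with f(t) = 1. F(s) = 1/s, so L{∫₀ᵗ 1 dτ} = (1/s)/s = 1/s². (Check: ∫₀ᵗ 1 dτ = t.)

Final answer: 1/s²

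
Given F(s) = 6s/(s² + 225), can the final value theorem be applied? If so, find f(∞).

The final value theorem requires all poles of sF(s) in the left half-plane. sF(s) = 6s²/(s² + 225) has poles at s = ±15i (imaginary axis). Theorem does NOT apply (oscillatory system).

Final answer: Not applicable (oscillatory)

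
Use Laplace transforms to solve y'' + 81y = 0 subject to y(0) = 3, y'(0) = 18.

L{y''} + 81L{y} = 0. s²Y - 3s - 18 + 81Y = 0. Y(s² + 81) = 3s + 18. Y = (3s + 18)/(s² + 81). Inverting: y(t) = 3cos(9t) + 2sin(9t)

Final answer: y(t) = 3cos(9t) + 2sin(9t)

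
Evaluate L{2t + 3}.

L{2t + 3} = 2·L{t} + 3·L{1} = 2/s² + 3/s

Final answer: 2/s² + 3/s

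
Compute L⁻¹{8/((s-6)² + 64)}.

Form: b/((s-a)² + b²) → e^(at)sin(bt). With a=6, b=8

Final answer: e^(6t)·sin(8t)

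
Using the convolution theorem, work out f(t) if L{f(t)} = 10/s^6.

10/s^6 = (10/s)·(1/s^5) = L{10}·L{t^4/24}. By convolution, f(t) = 10*t^4/24 = ∫₀ᵗ 10·τ^4/24 dτ = 10·t^5/120

Final answer: 10·t^5/120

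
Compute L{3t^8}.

L{t^n} = n!/s^(n+1). So L{3t^8} = 3·8!/s^9 = 120960/s^9

Final answer: 120960/s^9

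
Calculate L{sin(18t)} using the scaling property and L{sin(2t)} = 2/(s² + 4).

Using L{f(at)} = (1/a)F(s/a) with a=9: L{sin(18t)} = (1/9) · 2/((s/9)² + 4) = (1/9) · 2·81/(s² + 324) = 18/(s² + 324)

Final answer: 18/(s² + 324)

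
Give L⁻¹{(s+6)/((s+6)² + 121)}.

Using frequency shift: L⁻¹{(s-a)/((s-a)² + b²)} = e^(at)cos(bt). Here a=-6, b=11

Final answer: e^(-6t)·cos(11t)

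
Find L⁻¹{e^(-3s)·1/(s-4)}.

L⁻¹{1/(s-4)} = e^(4t). By the time shift theorem, L⁻¹{e^(-as)F(s)} = u(t-a)f(t-a) with a=3, so L⁻¹{e^(-3s)·1/(s-4)} = u(t-3)·e^(4(t-3))

Final answer: u(t-3)·e^(4(t-3))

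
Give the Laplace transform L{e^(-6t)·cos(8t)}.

L{e^(at)·cos(ωt)} = (s-a)/((s-a)² + ω²), so L{e^(-6t)·cos(8t)} = (s+6)/((s+6)² + 64)

Final answer: (s+6)/((s+6)² + 64)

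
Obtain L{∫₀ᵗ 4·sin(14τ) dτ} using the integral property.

L{∫₀ᵗ f(τ)dτ} = F(s)/s with F(s) = 56/(s² + 196), so the result is (56/(s² + 196))/s = 56/(s(s² + 196))

Final answer: 56/(s(s² + 196))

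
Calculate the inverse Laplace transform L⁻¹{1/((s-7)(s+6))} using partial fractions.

Decompose: A/(s-7) + B/(s+6). A = 1/13, B = -1/13. f(t) = (e^(7t) - e^(-6t))/13

Final answer: (e^(7t) - e^(-6t))/13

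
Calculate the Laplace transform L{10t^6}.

L{10t^6} = 10 · L{t^6} = 10 · 720/s^7 = 7200/s^7

Final answer: 7200/s^7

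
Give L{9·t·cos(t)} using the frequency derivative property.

L{cos(t)} = s/(s² + 1). Derivative: d/ds[s/(s² + 1)] = [(s² + 1) - s·2s]/(s² + 1)² = (1 - s²)/(s² + 1)². So L{t·cos(t)} = -F'(s) = (s² - 1)/(s² + 1)². Then L{9·t·cos(t)} = 9·(s² - 1)/(s² + 1)²

Final answer: 9·(s² - 1)/(s² + 1)²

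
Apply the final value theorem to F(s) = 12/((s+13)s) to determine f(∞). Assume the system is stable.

f(∞) = lim_{s→0} sF(s) = lim_{s→0} 12/(s+13) = 12/13

Final answer: 12/13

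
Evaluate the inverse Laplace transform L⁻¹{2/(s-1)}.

L⁻¹{1/(s-a)} = e^(at), so L⁻¹{1/(s-1)} = e^t, and L⁻¹{2/(s-1)} = 2·e^t

Final answer: 2·e^t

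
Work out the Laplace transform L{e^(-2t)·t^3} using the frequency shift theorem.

L{e^(at)·t^n} = n!/(s-a)^(n+1), so L{e^(-2t)·t^3} = 6/(s+2)^4

Final answer: 6/(s+2)^4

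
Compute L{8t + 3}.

L{8t + 3} = 8·L{t} + 3·L{1} = 8/s² + 3/s

Final answer: 8/s² + 3/s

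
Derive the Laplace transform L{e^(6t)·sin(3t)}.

L{e^(at)·sin(ωt)} = ω/((s-a)² + ω²), so L{e^(6t)·sin(3t)} = 3/((s-6)² + 9)

Final answer: 3/((s-6)² + 9)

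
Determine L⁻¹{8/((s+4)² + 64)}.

Form: b/((s-a)² + b²) → e^(at)sin(bt). With a=-4, b=8

Final answer: e^(-4t)·sin(8t)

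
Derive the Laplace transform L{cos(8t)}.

L{cos(ωt)} = s/(s² + ω²), so L{cos(8t)} = s/(s² + 64)

Final answer: s/(s² + 64)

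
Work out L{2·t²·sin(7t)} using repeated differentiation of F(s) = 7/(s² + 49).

F(s) = 7/(s² + 49). F'(s) = -14s/(s² + 49)². F''(s) = -14(49 - 3s²)/(s² + 49)³ = (42s² - 686)/(s² + 49)³. So L{t²·sin(7t)} = (-1)² F''(s) = (42s² - 686)/(s² + 49)³. Then L{2·t²·sin(7t)} = 2·(42s² - 686)/(s² + 49)³ = (84s² - 1372)/(s² + 49)³

Final answer: (84s² - 1372)/(s² + 49)³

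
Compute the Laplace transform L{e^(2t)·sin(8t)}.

L{e^(at)·sin(ωt)} = ω/((s-a)² + ω²), so L{e^(2t)·sin(8t)} = 8/((s-2)² + 64)

Final answer: 8/((s-2)² + 64)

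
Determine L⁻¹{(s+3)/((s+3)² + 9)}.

Using frequency shift: L⁻¹{(s-a)/((s-a)² + b²)} = e^(at)cos(bt). Here a=-3, b=3

Final answer: e^(-3t)·cos(3t)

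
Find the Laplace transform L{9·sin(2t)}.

L{sin(ωt)} = ω/(s² + ω²), so L{sin(2t)} = 2/(s² + 4). Then L{9·sin(2t)} = 9·2/(s² + 4) = 18/(s² + 4)

Final answer: 18/(s² + 4)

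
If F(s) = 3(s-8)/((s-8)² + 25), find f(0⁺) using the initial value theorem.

f(0⁺) = lim_{s→∞} sF(s) = lim_{s→∞} 3s(s-8)/((s-8)² + 25) = 3

Final answer: 3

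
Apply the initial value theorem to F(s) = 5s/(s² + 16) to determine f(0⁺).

f(0⁺) = lim_{s→∞} s·5s/(s² + 16) = lim_{s→∞} 5s²/(s² + 16) = 5

Final answer: 5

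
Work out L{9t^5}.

L{t^n} = n!/s^(n+1). So L{9t^5} = 9·5!/s^6 = 1080/s^6

Final answer: 1080/s^6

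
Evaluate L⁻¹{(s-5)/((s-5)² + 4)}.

Using frequency shift: L⁻¹{(s-a)/((s-a)² + b²)} = e^(at)cos(bt). Here a=5, b=2

Final answer: e^(5t)·cos(2t)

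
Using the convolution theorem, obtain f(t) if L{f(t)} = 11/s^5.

11/s^5 = (11/s)·(1/s^4) = L{11}·L{t^3/6}. By convolution, f(t) = 11*t^3/6 = ∫₀ᵗ 11·τ^3/6 dτ = 11·t^4/24

Final answer: 11·t^4/24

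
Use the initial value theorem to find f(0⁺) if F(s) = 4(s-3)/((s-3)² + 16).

f(0⁺) = lim_{s→∞} sF(s) = lim_{s→∞} 4s(s-3)/((s-3)² + 16) = 4

Final answer: 4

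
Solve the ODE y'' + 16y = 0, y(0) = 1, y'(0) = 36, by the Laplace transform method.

L{y''} + 16L{y} = 0. s²Y - s - 36 + 16Y = 0. Y(s² + 16) = s + 36. Y = (s + 36)/(s² + 16). Inverting: y(t) = cos(4t) + 9sin(4t)

Final answer: y(t) = cos(4t) + 9sin(4t)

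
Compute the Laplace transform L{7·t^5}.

L{t^n} = n!/s^(n+1), so L{t^5} = 120/s^6. Then L{7·t^5} = 7·120/s^6 = 840/s^6

Final answer: 840/s^6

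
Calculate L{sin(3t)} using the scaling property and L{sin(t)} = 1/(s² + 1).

Using L{f(at)} = (1/a)F(s/a) with a=3: L{sin(3t)} = (1/3) · 1/((s/3)² + 1) = (1/3) · 1·9/(s² + 9) = 3/(s² + 9)

Final answer: 3/(s² + 9)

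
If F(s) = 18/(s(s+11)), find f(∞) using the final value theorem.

f(∞) = lim_{s→0} s·18/(s(s+11)) = lim_{s→0} 18/(s+11) = 18/11 = 18/11

Final answer: 18/11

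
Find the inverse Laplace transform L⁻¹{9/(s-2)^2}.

L⁻¹{n!/(s-a)^(n+1)} = t^n·e^(at) with n=1, a=2. So L⁻¹{1/(s-2)^2} = t·e^(2t), and L⁻¹{9/(s-2)^2} = (9/1)·t·e^(2t) = 9·t·e^(2t)

Final answer: 9·t·e^(2t)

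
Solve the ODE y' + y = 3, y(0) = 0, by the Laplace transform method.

sY + Y = 3/s. Y = 3/(s(s+1)). Partial fractions: Y = 3/s - 3/(s+1)

Final answer: y(t) = 3(1 - e^(-t))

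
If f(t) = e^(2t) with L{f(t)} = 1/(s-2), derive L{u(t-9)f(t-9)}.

Time shift theorem: L{u(t-a)f(t-a)} = e^(-as)F(s). Here a=9, F(s) = 1/(s-2), so L{u(t-9)f(t-9)} = e^(-9s)·1/(s-2)

Final answer: e^(-9s)·1/(s-2)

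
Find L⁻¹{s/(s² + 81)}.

This is the form c·s/(s² + a²) with a = 9. L⁻¹ = cos(9t)

Final answer: cos(9t)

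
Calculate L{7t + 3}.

L{7t + 3} = 7·L{t} + 3·L{1} = 7/s² + 3/s

Final answer: 7/s² + 3/s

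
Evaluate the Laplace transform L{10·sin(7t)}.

L{sin(ωt)} = ω/(s² + ω²), so L{sin(7t)} = 7/(s² + 49). Then L{10·sin(7t)} = 10·7/(s² + 49) = 70/(s² + 49)

Final answer: 70/(s² + 49)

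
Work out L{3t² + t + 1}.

L{3t² + t + 1} = 3·2/s³ + 1/s² + 1/s = 6/s³ + 1/s² + 1/s

Final answer: 6/s³ + 1/s² + 1/s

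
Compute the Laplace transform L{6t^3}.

L{6t^3} = 6 · L{t^3} = 6 · 6/s^4 = 36/s^4

Final answer: 36/s^4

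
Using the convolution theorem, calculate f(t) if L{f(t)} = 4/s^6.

4/s^6 = (4/s)·(1/s^5) = L{4}·L{t^4/24}. By convolution, f(t) = 4*t^4/24 = ∫₀ᵗ 4·τ^4/24 dτ = 4·t^5/120

Final answer: 4·t^5/120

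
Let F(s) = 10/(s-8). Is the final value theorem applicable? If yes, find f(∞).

sF(s) = 10s/(s-8) has a pole at s = 8 in the right half-plane. Theorem does NOT apply (unstable system; f(t) = 10·e^(8t) grows without bound).

Final answer: Not applicable (unstable)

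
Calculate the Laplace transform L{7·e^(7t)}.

L{e^(at)} = 1/(s-a), so L{e^(7t)} = 1/(s-7). Then L{7·e^(7t)} = 7/(s-7)

Final answer: 7/(s-7)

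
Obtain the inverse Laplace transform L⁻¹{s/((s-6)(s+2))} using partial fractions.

Using partial fractions, f(t) = (6e^(6t) + 2e^(-2t))/8

Final answer: (6e^(6t) + 2e^(-2t))/8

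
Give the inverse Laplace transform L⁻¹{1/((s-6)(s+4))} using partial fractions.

Decompose: A/(s-6) + B/(s+4). A = 1/10, B = -1/10. f(t) = (e^(6t) - e^(-4t))/10

Final answer: (e^(6t) - e^(-4t))/10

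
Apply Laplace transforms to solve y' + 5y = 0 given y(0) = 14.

L{y'} + 5L{y} = 0. sY - 14 + 5Y = 0. Y(s+5) = 14. Y = 14/(s+5)

Final answer: y(t) = 14e^(-5t)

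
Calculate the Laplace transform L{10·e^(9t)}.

L{e^(at)} = 1/(s-a), so L{e^(9t)} = 1/(s-9). Then L{10·e^(9t)} = 10/(s-9)

Final answer: 10/(s-9)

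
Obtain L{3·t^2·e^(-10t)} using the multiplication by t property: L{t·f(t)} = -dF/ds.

Using L{t^n·e^(at)} = n!/(s-a)^(n+1), L{t^2·e^(-10t)} = 2/(s+10)^3, so L{3·t^2·e^(-10t)} = 3·2/(s+10)^3 = 6/(s+10)^3

Final answer: 6/(s+10)^3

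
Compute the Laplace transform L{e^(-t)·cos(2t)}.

L{e^(at)·cos(ωt)} = (s-a)/((s-a)² + ω²), so L{e^(-t)·cos(2t)} = (s+1)/((s+1)² + 4)

Final answer: (s+1)/((s+1)² + 4)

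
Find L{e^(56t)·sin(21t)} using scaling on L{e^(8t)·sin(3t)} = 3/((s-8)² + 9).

Scaling with a=7: L{e^(56t)·sin(21t)} = (1/7) · 3/((s/7-8)² + 9). Simplifying: 21/((s-56)² + 441)

Final answer: 21/((s-56)² + 441)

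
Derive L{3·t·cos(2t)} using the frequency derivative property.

L{cos(2t)} = s/(s² + 4). Derivative: d/ds[s/(s² + 4)] = [(s² + 4) - s·2s]/(s² + 4)² = (4 - s²)/(s² + 4)². So L{t·cos(2t)} = -F'(s) = (s² - 4)/(s² + 4)². Then L{3·t·cos(2t)} = 3·(s² - 4)/(s² + 4)²

Final answer: 3·(s² - 4)/(s² + 4)²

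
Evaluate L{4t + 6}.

L{4t + 6} = 4·L{t} + 6·L{1} = 4/s² + 6/s

Final answer: 4/s² + 6/s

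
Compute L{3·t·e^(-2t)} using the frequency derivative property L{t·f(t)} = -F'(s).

L{e^(-2t)} = 1/(s+2). By frequency derivative: L{t·e^(-2t)} = -d/ds[1/(s+2)] = -(-1)/(s+2)² = 1/(s+2)². Then L{3·t·e^(-2t)} = 3·1/(s+2)² = 3/(s+2)²

Final answer: 3/(s+2)²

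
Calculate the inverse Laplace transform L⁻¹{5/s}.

L⁻¹{c/s} = c, so L⁻¹{5/s} = 5

Final answer: 5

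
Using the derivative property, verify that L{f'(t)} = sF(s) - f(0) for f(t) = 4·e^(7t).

f'(t) = 28e^(7t). Direct: L{f'(t)} = 28/(s-7). Property: s·4/(s-7) - 4 = (4s - 4(s-7))/(s-7) = 28/(s-7). ✓

Final answer: 28/(s-7)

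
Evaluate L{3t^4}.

L{t^n} = n!/s^(n+1). So L{3t^4} = 3·4!/s^5 = 72/s^5

Final answer: 72/s^5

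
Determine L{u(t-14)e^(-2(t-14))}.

u(t-a)f(t-a) with f(t)=e^(-2t). L{e^(-2t)} = 1/(s+2). By time shift: e^(-14s)/(s+2)

Final answer: e^(-14s)/(s+2)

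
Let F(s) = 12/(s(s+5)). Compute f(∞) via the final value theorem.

f(∞) = lim_{s→0} s·12/(s(s+5)) = lim_{s→0} 12/(s+5) = 12/5 = 12/5

Final answer: 12/5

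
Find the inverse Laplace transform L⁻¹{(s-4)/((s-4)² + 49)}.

Using frequency shift, L⁻¹{(s-4)/((s-4)² + 49)} = e^(4t)·cos(7t)

Final answer: e^(4t)·cos(7t)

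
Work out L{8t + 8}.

L{8t + 8} = 8·L{t} + 8·L{1} = 8/s² + 8/s

Final answer: 8/s² + 8/s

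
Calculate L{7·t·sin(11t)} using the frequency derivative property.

L{sin(11t)} = 11/(s² + 121). By L{t·f(t)} = -F'(s): -d/ds[11/(s² + 121)] = -(11)·(-2s)/(s² + 121)² = 22s/(s² + 121)². Then L{7·t·sin(11t)} = 7·22s/(s² + 121)² = 154s/(s² + 121)²

Final answer: 154s/(s² + 121)²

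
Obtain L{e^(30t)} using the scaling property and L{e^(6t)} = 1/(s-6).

Using L{f(at)} = (1/a)F(s/a) with a=5 and f(t) = e^(6t): L{e^(30t)} = (1/5) · 1/((s/5)-6) = (1/5) · 5/(s-30) = 1/(s-30)

Final answer: 1/(s-30)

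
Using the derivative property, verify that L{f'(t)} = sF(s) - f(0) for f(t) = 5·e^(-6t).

f'(t) = -30e^(-6t). Direct: L{f'(t)} = -30/(s+6). Property: s·5/(s+6) - 5 = (5s - 5(s+6))/(s+6) = -30/(s+6). ✓

Final answer: -30/(s+6)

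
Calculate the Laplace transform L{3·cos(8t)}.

L{cos(ωt)} = s/(s² + ω²), so L{cos(8t)} = s/(s² + 64). Then L{3·cos(8t)} = 3·s/(s² + 64) = 3s/(s² + 64)

Final answer: 3s/(s² + 64)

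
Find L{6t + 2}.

L{6t + 2} = 6·L{t} + 2·L{1} = 6/s² + 2/s

Final answer: 6/s² + 2/s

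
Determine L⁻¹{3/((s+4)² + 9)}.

Form: b/((s-a)² + b²) → e^(at)sin(bt). With a=-4, b=3

Final answer: e^(-4t)·sin(3t)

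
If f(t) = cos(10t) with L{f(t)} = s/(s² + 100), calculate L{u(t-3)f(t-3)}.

Time shift theorem: L{u(t-a)f(t-a)} = e^(-as)F(s). Here a=3, F(s) = s/(s² + 100), so L{u(t-3)f(t-3)} = e^(-3s)·s/(s² + 100)

Final answer: e^(-3s)·s/(s² + 100)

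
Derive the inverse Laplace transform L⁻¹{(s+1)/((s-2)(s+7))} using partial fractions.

Using partial fractions, f(t) = (3e^(2t) + 6e^(-7t))/9

Final answer: (3e^(2t) + 6e^(-7t))/9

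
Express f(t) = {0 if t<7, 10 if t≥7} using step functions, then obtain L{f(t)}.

f(t) = 10·u(t-7). L{u(t-7)} = e^(-7s)/s, so L{f(t)} = 10·e^(-7s)/s

Final answer: 10·e^(-7s)/s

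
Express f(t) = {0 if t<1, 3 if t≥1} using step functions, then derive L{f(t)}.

f(t) = 3·u(t-1). L{u(t-1)} = e^(-s)/s, so L{f(t)} = 3·e^(-s)/s

Final answer: 3·e^(-s)/s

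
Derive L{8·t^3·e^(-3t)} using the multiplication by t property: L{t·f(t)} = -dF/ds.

Using L{t^n·e^(at)} = n!/(s-a)^(n+1), L{t^3·e^(-3t)} = 6/(s+3)^4, so L{8·t^3·e^(-3t)} = 8·6/(s+3)^4 = 48/(s+3)^4

Final answer: 48/(s+3)^4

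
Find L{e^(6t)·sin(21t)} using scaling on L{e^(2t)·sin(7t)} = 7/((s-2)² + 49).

Scaling with a=3: L{e^(6t)·sin(21t)} = (1/3) · 7/((s/3-2)² + 49). Simplifying: 21/((s-6)² + 441)

Final answer: 21/((s-6)² + 441)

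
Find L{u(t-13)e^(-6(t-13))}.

u(t-a)f(t-a) with f(t)=e^(-6t). L{e^(-6t)} = 1/(s+6). By time shift: e^(-13s)/(s+6)

Final answer: e^(-13s)/(s+6)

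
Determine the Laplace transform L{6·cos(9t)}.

L{cos(ωt)} = s/(s² + ω²), so L{cos(9t)} = s/(s² + 81). Then L{6·cos(9t)} = 6·s/(s² + 81) = 6s/(s² + 81)

Final answer: 6s/(s² + 81)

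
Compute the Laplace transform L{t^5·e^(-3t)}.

L{t^n·e^(at)} = n!/(s-a)^(n+1), so L{t^5·e^(-3t)} = 120/(s+3)^6

Final answer: 120/(s+3)^6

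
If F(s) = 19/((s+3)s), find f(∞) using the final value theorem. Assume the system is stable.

f(∞) = lim_{s→0} sF(s) = lim_{s→0} 19/(s+3) = 19/3

Final answer: 19/3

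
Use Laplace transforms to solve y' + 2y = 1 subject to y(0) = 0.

sY + 2Y = 1/s. Y = 1/(s(s+2)). Partial fractions: Y = 1/2/s - 1/2/(s+2)

Final answer: y(t) = 1/2(1 - e^(-2t))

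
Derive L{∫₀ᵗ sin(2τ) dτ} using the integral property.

L{∫₀ᵗ f(τ)dτ} = F(s)/s with F(s) = 2/(s² + 4), so the result is (2/(s² + 4))/s = 2/(s(s² + 4))

Final answer: 2/(s(s² + 4))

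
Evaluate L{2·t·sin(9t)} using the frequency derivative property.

L{sin(9t)} = 9/(s² + 81). By L{t·f(t)} = -F'(s): -d/ds[9/(s² + 81)] = -(9)·(-2s)/(s² + 81)² = 18s/(s² + 81)². Then L{2·t·sin(9t)} = 2·18s/(s² + 81)² = 36s/(s² + 81)²

Final answer: 36s/(s² + 81)²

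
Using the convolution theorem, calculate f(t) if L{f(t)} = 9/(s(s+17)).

9/(s(s+17)) = (9/s)·(1/(s+17)) = L{9}·L{e^(-17t)}. By convolution, f(t) = 9*e^(-17t) = ∫₀ᵗ 9·e^(-17τ) dτ = 9·(1 - e^(-17t))/17

Final answer: 9·(1 - e^(-17t))/17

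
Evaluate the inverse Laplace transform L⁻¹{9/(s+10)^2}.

L⁻¹{n!/(s-a)^(n+1)} = t^n·e^(at) with n=1, a=-10. So L⁻¹{1/(s+10)^2} = t·e^(-10t), and L⁻¹{9/(s+10)^2} = (9/1)·t·e^(-10t) = 9·t·e^(-10t)

Final answer: 9·t·e^(-10t)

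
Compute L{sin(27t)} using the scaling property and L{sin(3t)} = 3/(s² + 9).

Using L{f(at)} = (1/a)F(s/a) with a=9: L{sin(27t)} = (1/9) · 3/((s/9)² + 9) = (1/9) · 3·81/(s² + 729) = 27/(s² + 729)

Final answer: 27/(s² + 729)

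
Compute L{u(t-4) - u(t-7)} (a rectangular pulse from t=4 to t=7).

L{u(t-a)} = e^(-as)/s. L{u(t-4) - u(t-7)} = (e^(-4s) - e^(-7s))/s

Final answer: (e^(-4s) - e^(-7s))/s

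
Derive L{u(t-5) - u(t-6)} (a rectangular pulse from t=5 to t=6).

L{u(t-a)} = e^(-as)/s. L{u(t-5) - u(t-6)} = (e^(-5s) - e^(-6s))/s

Final answer: (e^(-5s) - e^(-6s))/s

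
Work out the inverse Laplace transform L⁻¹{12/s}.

L⁻¹{c/s} = c, so L⁻¹{12/s} = 12

Final answer: 12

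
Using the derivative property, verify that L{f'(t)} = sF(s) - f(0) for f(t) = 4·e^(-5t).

f'(t) = -20e^(-5t). Direct: L{f'(t)} = -20/(s+5). Property: s·4/(s+5) - 4 = (4s - 4(s+5))/(s+5) = -20/(s+5). ✓

Final answer: -20/(s+5)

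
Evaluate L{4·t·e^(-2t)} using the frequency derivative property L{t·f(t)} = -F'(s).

L{e^(-2t)} = 1/(s+2). By frequency derivative: L{t·e^(-2t)} = -d/ds[1/(s+2)] = -(-1)/(s+2)² = 1/(s+2)². Then L{4·t·e^(-2t)} = 4·1/(s+2)² = 4/(s+2)²

Final answer: 4/(s+2)²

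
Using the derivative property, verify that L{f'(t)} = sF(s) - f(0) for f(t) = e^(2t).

f'(t) = 2e^(2t). Direct: L{f'(t)} = 2/(s-2). Property: s·1/(s-2) - 1 = (s - (s-2))/(s-2) = 2/(s-2). ✓

Final answer: 2/(s-2)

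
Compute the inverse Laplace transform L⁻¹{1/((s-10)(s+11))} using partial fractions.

Decompose: A/(s-10) + B/(s+11). A = 1/21, B = -1/21. f(t) = (e^(10t) - e^(-11t))/21

Final answer: (e^(10t) - e^(-11t))/21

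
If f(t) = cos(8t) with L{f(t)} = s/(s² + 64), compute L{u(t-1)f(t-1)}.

Time shift theorem: L{u(t-a)f(t-a)} = e^(-as)F(s). Here a=1, F(s) = s/(s² + 64), so L{u(t-1)f(t-1)} = e^(-s)·s/(s² + 64)

Final answer: e^(-s)·s/(s² + 64)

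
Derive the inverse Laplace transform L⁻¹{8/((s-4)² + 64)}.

Using frequency shift, L⁻¹{8/((s-4)² + 64)} = e^(4t)·sin(8t)

Final answer: e^(4t)·sin(8t)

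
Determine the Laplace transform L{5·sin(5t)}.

L{sin(ωt)} = ω/(s² + ω²), so L{sin(5t)} = 5/(s² + 25). Then L{5·sin(5t)} = 5·5/(s² + 25) = 25/(s² + 25)

Final answer: 25/(s² + 25)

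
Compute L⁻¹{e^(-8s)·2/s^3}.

L⁻¹{2/s^3} = t^2. By the time shift theorem, L⁻¹{e^(-as)F(s)} = u(t-a)f(t-a) with a=8, so L⁻¹{e^(-8s)·2/s^3} = u(t-8)·(t-8)^2

Final answer: u(t-8)·(t-8)^2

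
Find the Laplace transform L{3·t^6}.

L{t^n} = n!/s^(n+1), so L{t^6} = 720/s^7. Then L{3·t^6} = 3·720/s^7 = 2160/s^7

Final answer: 2160/s^7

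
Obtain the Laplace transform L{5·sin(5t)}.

L{sin(ωt)} = ω/(s² + ω²), so L{sin(5t)} = 5/(s² + 25). Then L{5·sin(5t)} = 5·5/(s² + 25) = 25/(s² + 25)

Final answer: 25/(s² + 25)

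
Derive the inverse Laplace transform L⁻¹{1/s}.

L⁻¹{c/s} = c, so L⁻¹{1/s} = 1

Final answer: 1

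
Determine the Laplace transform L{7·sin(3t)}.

L{sin(ωt)} = ω/(s² + ω²), so L{sin(3t)} = 3/(s² + 9). Then L{7·sin(3t)} = 7·3/(s² + 9) = 21/(s² + 9)

Final answer: 21/(s² + 9)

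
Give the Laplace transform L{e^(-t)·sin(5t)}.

L{e^(at)·sin(ωt)} = ω/((s-a)² + ω²), so L{e^(-t)·sin(5t)} = 5/((s+1)² + 25)

Final answer: 5/((s+1)² + 25)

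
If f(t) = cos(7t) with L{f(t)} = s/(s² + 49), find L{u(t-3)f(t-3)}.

Time shift theorem: L{u(t-a)f(t-a)} = e^(-as)F(s). Here a=3, F(s) = s/(s² + 49), so L{u(t-3)f(t-3)} = e^(-3s)·s/(s² + 49)

Final answer: e^(-3s)·s/(s² + 49)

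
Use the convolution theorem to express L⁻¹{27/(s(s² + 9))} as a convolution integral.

27/(s(s² + 9)) = (1/s)·(27/(s² + 9)) = L{1}·L{9·sin(3t)}. So f(t) = 1*(9·sin(3t)) = ∫₀ᵗ 9·sin(3τ) dτ

Final answer: ∫₀ᵗ 9·sin(3τ) dτ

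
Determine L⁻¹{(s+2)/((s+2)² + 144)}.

Using frequency shift: L⁻¹{(s-a)/((s-a)² + b²)} = e^(at)cos(bt). Here a=-2, b=12

Final answer: e^(-2t)·cos(12t)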